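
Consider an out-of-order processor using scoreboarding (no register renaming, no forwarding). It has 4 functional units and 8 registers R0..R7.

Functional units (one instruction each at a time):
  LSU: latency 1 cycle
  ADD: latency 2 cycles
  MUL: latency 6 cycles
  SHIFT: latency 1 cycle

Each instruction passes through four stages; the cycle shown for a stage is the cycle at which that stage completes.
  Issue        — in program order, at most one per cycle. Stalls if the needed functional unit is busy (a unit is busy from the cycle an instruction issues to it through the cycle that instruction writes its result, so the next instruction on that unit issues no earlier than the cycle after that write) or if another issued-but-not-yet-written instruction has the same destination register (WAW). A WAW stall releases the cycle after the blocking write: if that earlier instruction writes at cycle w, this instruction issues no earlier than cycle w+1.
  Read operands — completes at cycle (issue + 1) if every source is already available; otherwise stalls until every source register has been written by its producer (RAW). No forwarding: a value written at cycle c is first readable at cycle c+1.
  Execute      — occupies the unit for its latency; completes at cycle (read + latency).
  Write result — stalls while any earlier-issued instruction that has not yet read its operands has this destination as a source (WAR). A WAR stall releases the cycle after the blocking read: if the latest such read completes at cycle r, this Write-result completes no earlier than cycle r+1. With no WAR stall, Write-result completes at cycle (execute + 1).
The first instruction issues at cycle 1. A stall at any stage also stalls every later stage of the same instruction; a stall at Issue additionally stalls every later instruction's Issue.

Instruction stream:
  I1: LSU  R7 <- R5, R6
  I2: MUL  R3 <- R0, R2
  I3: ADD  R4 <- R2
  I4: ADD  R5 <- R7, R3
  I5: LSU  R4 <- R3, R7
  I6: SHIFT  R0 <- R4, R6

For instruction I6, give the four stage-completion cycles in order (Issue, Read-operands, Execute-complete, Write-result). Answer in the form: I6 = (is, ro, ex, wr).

I1 -> (1, 2, 3, 4)
I2 -> (2, 3, 9, 10)
I3 -> (3, 4, 6, 7)
I4 -> (8, 11, 13, 14)  // struct: ADD busy until I3 writes@7, RAW R3: wait I2 write@10
I5 -> (9, 11, 12, 13)  // RAW R3: wait I2 write@10
I6 -> (10, 14, 15, 16)  // RAW R4: wait I5 write@13

I6 = (10, 14, 15, 16)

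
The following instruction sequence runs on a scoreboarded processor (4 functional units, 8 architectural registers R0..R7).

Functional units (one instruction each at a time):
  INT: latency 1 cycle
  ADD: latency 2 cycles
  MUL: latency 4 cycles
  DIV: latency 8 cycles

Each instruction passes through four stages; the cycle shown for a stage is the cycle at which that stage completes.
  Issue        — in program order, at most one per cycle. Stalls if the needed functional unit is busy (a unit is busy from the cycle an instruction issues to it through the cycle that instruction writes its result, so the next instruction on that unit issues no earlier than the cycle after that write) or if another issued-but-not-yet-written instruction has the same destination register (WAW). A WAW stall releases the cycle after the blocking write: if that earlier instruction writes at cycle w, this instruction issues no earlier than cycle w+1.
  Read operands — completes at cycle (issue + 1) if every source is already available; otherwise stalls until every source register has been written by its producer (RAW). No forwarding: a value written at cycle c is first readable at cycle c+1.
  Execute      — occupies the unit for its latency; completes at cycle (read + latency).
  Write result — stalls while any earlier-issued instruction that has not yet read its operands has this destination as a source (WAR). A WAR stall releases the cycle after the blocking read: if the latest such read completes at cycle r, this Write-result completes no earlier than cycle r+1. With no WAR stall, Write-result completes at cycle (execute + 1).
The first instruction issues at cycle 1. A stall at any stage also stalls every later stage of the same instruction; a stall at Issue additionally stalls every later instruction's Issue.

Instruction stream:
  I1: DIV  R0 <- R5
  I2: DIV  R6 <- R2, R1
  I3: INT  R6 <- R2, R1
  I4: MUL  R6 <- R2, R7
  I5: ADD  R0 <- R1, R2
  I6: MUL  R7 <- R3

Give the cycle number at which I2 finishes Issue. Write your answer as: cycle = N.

cycle = 12

I1  is:1  ro:2  ex:10  wr:11
I2  is:12  ro:13  ex:21  wr:22  — struct: DIV busy until I1 writes@11
I3  is:23  ro:24  ex:25  wr:26  — WAW R6: wait I2 write@22
I4  is:27  ro:28  ex:32  wr:33  — WAW R6: wait I3 write@26
I5  is:28  ro:29  ex:31  wr:32
I6  is:34  ro:35  ex:39  wr:40  — struct: MUL busy until I4 writes@33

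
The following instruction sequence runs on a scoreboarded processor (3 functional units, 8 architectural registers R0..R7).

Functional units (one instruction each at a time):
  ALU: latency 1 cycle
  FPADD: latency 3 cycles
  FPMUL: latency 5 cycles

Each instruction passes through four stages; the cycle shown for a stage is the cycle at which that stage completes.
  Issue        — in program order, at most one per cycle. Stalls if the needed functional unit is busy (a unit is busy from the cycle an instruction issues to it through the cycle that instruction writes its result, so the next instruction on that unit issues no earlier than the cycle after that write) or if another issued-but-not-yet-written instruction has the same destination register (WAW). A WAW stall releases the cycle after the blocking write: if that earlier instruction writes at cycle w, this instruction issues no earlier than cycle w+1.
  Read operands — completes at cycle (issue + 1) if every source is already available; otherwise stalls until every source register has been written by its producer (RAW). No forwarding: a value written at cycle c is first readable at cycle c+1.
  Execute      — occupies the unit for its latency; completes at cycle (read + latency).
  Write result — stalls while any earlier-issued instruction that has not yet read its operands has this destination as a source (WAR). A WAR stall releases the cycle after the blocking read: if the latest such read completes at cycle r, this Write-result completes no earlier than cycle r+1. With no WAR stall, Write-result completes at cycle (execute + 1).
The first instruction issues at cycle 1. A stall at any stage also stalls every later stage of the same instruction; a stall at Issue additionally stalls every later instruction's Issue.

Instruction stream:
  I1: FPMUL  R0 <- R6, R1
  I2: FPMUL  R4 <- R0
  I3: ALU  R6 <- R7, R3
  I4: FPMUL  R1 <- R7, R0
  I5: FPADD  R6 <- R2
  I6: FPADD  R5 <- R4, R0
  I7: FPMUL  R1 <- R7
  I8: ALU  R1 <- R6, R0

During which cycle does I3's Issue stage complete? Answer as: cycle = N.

cycle = 10

[1] I1 issues→FPMUL
[2] I1 reads
[7] I1 exec-done
[8] I1 writes R0
[9] I2 issues→FPMUL
[10] I2 reads | I3 issues→ALU
[11] I3 reads
[12] I3 exec-done
[13] I3 writes R6
[15] I2 exec-done
[16] I2 writes R4
[17] I4 issues→FPMUL
[18] I4 reads | I5 issues→FPADD
[19] I5 reads
[22] I5 exec-done
[23] I4 exec-done | I5 writes R6
[24] I4 writes R1 | I6 issues→FPADD
[25] I6 reads | I7 issues→FPMUL
[26] I7 reads
[28] I6 exec-done
[29] I6 writes R5
[31] I7 exec-done
[32] I7 writes R1
[33] I8 issues→ALU
[34] I8 reads
[35] I8 exec-done
[36] I8 writes R1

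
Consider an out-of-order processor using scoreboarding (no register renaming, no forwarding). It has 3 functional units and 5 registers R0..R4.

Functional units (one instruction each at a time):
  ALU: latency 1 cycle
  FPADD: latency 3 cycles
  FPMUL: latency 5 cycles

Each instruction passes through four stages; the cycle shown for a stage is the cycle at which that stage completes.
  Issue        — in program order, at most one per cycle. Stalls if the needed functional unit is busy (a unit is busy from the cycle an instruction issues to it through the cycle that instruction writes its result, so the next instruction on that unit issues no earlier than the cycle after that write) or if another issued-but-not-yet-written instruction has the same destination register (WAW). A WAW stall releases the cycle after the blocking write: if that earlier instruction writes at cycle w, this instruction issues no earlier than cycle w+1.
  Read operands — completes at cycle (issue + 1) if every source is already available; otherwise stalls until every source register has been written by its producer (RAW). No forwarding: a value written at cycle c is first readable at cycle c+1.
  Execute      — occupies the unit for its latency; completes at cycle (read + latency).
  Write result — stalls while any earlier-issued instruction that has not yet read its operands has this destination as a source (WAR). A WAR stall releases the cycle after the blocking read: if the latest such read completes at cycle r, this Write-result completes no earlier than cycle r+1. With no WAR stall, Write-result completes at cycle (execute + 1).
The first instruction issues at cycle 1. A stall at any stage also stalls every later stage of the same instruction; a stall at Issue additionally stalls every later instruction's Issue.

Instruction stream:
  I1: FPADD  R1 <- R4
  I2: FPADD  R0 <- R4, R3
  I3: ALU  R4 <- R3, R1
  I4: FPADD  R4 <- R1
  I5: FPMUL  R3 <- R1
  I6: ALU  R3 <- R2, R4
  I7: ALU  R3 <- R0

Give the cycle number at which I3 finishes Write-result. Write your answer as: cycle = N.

I1 -> (1, 2, 5, 6)
I2 -> (7, 8, 11, 12)  // struct: FPADD busy until I1 writes@6
I3 -> (8, 9, 10, 11)
I4 -> (13, 14, 17, 18)  // struct: FPADD busy until I2 writes@12
I5 -> (14, 15, 20, 21)
I6 -> (22, 23, 24, 25)  // WAW R3: wait I5 write@21
I7 -> (26, 27, 28, 29)  // struct: ALU busy until I6 writes@25

cycle = 11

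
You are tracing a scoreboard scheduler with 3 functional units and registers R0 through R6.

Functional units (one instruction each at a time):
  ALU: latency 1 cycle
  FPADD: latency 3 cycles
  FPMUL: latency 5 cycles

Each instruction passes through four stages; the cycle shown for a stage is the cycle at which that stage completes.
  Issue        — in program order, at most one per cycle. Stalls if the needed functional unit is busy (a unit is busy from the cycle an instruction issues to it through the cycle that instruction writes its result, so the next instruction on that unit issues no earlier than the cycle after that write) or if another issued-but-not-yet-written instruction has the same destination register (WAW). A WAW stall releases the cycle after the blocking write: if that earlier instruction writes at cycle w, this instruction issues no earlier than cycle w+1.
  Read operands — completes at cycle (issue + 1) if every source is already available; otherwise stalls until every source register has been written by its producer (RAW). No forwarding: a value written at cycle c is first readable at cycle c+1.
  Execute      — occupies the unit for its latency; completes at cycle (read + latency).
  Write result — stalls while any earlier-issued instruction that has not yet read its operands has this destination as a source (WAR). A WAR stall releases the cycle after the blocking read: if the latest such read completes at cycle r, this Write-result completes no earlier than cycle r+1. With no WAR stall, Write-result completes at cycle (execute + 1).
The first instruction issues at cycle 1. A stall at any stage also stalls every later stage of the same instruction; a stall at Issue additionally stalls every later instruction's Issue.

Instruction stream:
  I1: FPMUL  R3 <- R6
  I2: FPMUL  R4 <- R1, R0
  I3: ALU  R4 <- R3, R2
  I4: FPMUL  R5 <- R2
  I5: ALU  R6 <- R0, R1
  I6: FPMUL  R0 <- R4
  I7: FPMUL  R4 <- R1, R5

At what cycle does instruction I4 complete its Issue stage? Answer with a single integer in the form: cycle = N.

cycle = 18

I1: IS=1 RO=2 EX=7 WR=8
I2: IS=9 RO=10 EX=15 WR=16  [struct: FPMUL busy until I1 writes@8]
I3: IS=17 RO=18 EX=19 WR=20  [WAW R4: wait I2 write@16]
I4: IS=18 RO=19 EX=24 WR=25
I5: IS=21 RO=22 EX=23 WR=24  [struct: ALU busy until I3 writes@20]
I6: IS=26 RO=27 EX=32 WR=33  [struct: FPMUL busy until I4 writes@25]
I7: IS=34 RO=35 EX=40 WR=41  [struct: FPMUL busy until I6 writes@33]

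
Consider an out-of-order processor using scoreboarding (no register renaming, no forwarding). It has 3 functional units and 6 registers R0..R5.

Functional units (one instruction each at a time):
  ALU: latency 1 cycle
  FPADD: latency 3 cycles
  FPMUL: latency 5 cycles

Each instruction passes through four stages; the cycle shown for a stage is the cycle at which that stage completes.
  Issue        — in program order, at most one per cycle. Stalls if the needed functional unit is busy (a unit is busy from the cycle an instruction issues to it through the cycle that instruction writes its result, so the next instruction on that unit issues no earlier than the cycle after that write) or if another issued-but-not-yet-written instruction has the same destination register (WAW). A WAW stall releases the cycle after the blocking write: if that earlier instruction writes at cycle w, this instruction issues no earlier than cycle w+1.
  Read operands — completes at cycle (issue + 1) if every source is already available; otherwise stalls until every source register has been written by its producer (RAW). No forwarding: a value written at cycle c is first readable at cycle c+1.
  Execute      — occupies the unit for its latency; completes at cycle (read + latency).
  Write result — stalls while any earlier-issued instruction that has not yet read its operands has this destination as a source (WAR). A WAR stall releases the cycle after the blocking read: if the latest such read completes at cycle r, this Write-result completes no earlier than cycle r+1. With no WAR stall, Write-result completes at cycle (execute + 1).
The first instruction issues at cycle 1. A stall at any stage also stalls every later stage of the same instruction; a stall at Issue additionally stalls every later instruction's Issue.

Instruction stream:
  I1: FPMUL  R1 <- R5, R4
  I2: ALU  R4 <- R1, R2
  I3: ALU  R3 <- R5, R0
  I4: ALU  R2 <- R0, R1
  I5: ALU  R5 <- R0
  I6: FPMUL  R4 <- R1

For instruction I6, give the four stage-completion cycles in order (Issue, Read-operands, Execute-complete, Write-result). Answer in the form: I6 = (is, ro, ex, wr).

I6 = (21, 22, 27, 28)

t=1  issue I1 (FPMUL)
t=2  I1 read-ops; issue I2 (ALU)
t=7  I1 finished on FPMUL
t=8  I1→R1
t=9  I2 read-ops
t=10  I2 finished on ALU
t=11  I2→R4
t=12  issue I3 (ALU)
t=13  I3 read-ops
t=14  I3 finished on ALU
t=15  I3→R3
t=16  issue I4 (ALU)
t=17  I4 read-ops
t=18  I4 finished on ALU
t=19  I4→R2
t=20  issue I5 (ALU)
t=21  I5 read-ops; issue I6 (FPMUL)
t=22  I5 finished on ALU; I6 read-ops
t=23  I5→R5
t=27  I6 finished on FPMUL
t=28  I6→R4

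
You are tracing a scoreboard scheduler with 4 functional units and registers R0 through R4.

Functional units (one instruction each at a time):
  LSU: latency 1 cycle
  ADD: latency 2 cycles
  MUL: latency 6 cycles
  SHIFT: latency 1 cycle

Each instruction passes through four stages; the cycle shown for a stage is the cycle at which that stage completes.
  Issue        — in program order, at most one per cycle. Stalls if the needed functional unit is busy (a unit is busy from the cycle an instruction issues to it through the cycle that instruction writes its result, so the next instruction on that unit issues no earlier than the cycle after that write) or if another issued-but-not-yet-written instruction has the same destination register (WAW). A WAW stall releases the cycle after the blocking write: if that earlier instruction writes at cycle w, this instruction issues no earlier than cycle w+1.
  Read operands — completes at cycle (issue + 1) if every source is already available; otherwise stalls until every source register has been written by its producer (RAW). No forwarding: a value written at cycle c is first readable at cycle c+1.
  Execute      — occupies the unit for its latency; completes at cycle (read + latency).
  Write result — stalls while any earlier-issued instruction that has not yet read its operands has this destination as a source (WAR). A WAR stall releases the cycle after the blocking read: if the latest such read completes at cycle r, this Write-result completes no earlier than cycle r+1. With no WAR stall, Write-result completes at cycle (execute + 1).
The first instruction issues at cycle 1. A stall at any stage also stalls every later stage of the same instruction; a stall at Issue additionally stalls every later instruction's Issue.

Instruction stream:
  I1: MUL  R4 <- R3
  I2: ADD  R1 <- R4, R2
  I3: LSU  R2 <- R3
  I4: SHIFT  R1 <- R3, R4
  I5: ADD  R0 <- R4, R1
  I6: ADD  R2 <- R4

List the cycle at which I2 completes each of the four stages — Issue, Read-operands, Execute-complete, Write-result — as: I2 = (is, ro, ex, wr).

1) issue 1, read 2, done 8, write 9
2) issue 2, read 10, done 12, write 13  <RAW R4: wait I1 write@9>
3) issue 3, read 4, done 5, write 11  <WAR R2: wait I2 read@10>
4) issue 14, read 15, done 16, write 17  <WAW R1: wait I2 write@13>
5) issue 15, read 18, done 20, write 21  <RAW R1: wait I4 write@17>
6) issue 22, read 23, done 25, write 26  <struct: ADD busy until I5 writes@21>

I2 = (2, 10, 12, 13)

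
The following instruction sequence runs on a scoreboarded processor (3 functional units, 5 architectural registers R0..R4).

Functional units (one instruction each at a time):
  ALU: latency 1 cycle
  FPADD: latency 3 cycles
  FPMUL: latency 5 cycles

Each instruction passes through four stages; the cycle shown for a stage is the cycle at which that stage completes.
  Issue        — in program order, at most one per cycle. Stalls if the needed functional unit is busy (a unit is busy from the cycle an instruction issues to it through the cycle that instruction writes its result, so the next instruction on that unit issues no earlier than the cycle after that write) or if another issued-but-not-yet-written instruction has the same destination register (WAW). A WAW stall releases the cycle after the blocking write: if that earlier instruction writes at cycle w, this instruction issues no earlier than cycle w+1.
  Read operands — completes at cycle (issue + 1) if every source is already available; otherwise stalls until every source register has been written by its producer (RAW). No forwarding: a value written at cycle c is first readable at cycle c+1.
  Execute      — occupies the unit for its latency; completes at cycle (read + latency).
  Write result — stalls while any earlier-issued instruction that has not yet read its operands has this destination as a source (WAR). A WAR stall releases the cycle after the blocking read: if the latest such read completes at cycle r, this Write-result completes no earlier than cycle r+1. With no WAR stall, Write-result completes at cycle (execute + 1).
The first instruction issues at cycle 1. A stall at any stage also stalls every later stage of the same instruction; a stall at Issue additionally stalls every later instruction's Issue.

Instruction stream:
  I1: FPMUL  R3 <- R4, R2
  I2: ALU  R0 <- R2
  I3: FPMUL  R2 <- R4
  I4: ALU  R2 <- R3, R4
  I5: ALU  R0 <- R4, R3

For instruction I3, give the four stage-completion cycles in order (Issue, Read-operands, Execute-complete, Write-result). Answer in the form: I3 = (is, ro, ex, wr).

cycle 1: I1 issues→FPMUL
cycle 2: I1 reads; I2 issues→ALU
cycle 3: I2 reads
cycle 4: I2 exec-done
cycle 5: I2 writes R0
cycle 7: I1 exec-done
cycle 8: I1 writes R3
cycle 9: I3 issues→FPMUL
cycle 10: I3 reads
cycle 15: I3 exec-done
cycle 16: I3 writes R2
cycle 17: I4 issues→ALU
cycle 18: I4 reads
cycle 19: I4 exec-done
cycle 20: I4 writes R2
cycle 21: I5 issues→ALU
cycle 22: I5 reads
cycle 23: I5 exec-done
cycle 24: I5 writes R0

I3 = (9, 10, 15, 16)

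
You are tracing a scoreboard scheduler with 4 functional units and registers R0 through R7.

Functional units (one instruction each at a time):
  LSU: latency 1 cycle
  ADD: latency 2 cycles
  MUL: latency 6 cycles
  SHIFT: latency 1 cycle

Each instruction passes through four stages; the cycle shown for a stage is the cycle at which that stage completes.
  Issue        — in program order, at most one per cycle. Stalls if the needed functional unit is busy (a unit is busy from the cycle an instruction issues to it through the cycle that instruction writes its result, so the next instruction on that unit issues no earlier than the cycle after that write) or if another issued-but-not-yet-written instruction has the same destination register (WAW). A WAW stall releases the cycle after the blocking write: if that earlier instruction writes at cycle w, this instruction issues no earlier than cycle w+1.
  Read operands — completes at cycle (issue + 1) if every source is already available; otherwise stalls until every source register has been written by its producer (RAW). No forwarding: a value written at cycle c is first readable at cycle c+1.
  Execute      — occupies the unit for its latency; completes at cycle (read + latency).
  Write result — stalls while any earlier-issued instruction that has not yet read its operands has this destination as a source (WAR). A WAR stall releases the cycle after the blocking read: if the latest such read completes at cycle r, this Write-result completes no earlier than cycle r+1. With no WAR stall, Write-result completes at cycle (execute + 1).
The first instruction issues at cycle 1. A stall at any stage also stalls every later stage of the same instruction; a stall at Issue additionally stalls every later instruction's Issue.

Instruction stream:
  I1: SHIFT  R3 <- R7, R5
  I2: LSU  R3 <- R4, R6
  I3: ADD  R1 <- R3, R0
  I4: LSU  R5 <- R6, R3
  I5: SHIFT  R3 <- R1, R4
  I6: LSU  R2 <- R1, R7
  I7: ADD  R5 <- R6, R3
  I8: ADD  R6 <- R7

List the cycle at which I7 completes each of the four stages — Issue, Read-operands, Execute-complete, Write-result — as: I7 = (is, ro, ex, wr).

  I1 | 1 | 2 | 3 | 4
  I2 | 5 | 6 | 7 | 8   WAW R3: wait I1 write@4
  I3 | 6 | 9 | 11 | 12   RAW R3: wait I2 write@8
  I4 | 9 | 10 | 11 | 12   struct: LSU busy until I2 writes@8
  I5 | 10 | 13 | 14 | 15   RAW R1: wait I3 write@12
  I6 | 13 | 14 | 15 | 16   struct: LSU busy until I4 writes@12
  I7 | 14 | 16 | 18 | 19   RAW R3: wait I5 write@15
  I8 | 20 | 21 | 23 | 24   struct: ADD busy until I7 writes@19

I7 = (14, 16, 18, 19)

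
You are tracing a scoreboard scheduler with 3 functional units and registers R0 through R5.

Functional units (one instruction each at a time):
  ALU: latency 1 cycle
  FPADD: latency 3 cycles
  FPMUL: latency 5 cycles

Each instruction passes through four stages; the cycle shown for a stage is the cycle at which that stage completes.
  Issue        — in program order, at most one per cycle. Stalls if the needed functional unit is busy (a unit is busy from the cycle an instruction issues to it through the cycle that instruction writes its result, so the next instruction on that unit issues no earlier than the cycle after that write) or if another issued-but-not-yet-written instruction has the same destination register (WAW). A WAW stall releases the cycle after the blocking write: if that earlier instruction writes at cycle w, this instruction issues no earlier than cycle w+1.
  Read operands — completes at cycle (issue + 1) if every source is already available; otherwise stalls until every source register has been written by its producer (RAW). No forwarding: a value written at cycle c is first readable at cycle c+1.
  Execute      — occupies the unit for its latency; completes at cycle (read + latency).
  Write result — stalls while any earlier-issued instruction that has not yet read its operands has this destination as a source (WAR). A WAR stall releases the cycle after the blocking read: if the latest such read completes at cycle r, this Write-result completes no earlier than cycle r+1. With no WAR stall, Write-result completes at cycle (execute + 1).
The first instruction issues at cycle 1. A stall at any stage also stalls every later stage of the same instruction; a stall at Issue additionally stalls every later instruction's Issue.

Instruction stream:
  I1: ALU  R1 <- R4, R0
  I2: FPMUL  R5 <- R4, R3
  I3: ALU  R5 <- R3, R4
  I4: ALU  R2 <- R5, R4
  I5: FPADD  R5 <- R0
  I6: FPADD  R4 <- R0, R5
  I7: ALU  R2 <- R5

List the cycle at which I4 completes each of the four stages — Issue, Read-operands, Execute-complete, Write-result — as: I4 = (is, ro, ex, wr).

I4 = (14, 15, 16, 17)

  I1 | 1 | 2 | 3 | 4
  I2 | 2 | 3 | 8 | 9
  I3 | 10 | 11 | 12 | 13   WAW R5: wait I2 write@9
  I4 | 14 | 15 | 16 | 17   struct: ALU busy until I3 writes@13
  I5 | 15 | 16 | 19 | 20
  I6 | 21 | 22 | 25 | 26   struct: FPADD busy until I5 writes@20
  I7 | 22 | 23 | 24 | 25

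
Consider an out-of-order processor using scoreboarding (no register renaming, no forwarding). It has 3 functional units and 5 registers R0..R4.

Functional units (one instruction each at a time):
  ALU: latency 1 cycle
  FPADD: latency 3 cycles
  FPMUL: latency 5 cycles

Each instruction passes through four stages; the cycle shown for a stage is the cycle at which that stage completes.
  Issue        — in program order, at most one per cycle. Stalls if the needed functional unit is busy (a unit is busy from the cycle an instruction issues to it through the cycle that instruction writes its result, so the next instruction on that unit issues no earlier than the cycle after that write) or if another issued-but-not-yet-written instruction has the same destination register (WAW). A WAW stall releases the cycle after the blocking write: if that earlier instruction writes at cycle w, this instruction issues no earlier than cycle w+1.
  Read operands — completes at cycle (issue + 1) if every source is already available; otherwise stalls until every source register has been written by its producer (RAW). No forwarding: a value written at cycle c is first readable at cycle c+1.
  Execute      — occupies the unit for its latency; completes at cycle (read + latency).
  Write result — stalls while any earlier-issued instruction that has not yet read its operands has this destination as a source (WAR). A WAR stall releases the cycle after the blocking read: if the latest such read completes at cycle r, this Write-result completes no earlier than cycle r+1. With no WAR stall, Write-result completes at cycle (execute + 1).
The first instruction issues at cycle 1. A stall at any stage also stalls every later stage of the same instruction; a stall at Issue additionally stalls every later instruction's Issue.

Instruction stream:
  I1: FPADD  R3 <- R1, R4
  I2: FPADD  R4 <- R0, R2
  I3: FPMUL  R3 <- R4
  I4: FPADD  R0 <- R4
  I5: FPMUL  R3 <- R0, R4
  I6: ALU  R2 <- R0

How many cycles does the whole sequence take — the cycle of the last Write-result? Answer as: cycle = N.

cycle = 27

I1 -> (1, 2, 5, 6)
I2 -> (7, 8, 11, 12)  // struct: FPADD busy until I1 writes@6
I3 -> (8, 13, 18, 19)  // RAW R4: wait I2 write@12
I4 -> (13, 14, 17, 18)  // struct: FPADD busy until I2 writes@12
I5 -> (20, 21, 26, 27)  // struct: FPMUL busy until I3 writes@19
I6 -> (21, 22, 23, 24)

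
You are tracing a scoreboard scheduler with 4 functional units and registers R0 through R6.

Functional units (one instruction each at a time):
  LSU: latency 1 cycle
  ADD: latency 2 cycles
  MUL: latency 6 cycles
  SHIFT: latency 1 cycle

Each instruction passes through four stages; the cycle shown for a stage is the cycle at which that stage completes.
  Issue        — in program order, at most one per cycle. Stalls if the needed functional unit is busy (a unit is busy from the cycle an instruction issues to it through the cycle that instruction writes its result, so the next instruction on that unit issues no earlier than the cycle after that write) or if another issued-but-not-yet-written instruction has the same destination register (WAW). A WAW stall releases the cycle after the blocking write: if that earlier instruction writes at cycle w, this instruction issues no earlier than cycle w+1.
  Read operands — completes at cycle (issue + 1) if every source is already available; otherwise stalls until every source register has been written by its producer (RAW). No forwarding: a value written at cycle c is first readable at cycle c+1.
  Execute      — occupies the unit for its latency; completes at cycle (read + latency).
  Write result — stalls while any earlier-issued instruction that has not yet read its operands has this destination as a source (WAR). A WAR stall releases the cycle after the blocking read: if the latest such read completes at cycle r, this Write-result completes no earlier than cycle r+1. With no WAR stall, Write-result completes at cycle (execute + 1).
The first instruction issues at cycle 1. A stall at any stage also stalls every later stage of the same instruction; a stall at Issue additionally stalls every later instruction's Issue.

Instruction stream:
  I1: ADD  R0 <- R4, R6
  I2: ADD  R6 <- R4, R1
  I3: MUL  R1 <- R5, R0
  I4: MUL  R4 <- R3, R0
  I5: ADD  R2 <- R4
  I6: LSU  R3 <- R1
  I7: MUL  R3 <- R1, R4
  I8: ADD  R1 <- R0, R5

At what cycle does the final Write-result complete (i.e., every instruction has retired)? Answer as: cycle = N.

cycle = 33

t=1  I1 issues→ADD
t=2  I1 reads
t=4  I1 exec-done
t=5  I1 writes R0
t=6  I2 issues→ADD
t=7  I2 reads · I3 issues→MUL
t=8  I3 reads
t=9  I2 exec-done
t=10  I2 writes R6
t=14  I3 exec-done
t=15  I3 writes R1
t=16  I4 issues→MUL
t=17  I4 reads · I5 issues→ADD
t=18  I6 issues→LSU
t=19  I6 reads
t=20  I6 exec-done
t=21  I6 writes R3
t=23  I4 exec-done
t=24  I4 writes R4
t=25  I5 reads · I7 issues→MUL
t=26  I7 reads
t=27  I5 exec-done
t=28  I5 writes R2
t=29  I8 issues→ADD
t=30  I8 reads
t=32  I7 exec-done · I8 exec-done
t=33  I7 writes R3 · I8 writes R1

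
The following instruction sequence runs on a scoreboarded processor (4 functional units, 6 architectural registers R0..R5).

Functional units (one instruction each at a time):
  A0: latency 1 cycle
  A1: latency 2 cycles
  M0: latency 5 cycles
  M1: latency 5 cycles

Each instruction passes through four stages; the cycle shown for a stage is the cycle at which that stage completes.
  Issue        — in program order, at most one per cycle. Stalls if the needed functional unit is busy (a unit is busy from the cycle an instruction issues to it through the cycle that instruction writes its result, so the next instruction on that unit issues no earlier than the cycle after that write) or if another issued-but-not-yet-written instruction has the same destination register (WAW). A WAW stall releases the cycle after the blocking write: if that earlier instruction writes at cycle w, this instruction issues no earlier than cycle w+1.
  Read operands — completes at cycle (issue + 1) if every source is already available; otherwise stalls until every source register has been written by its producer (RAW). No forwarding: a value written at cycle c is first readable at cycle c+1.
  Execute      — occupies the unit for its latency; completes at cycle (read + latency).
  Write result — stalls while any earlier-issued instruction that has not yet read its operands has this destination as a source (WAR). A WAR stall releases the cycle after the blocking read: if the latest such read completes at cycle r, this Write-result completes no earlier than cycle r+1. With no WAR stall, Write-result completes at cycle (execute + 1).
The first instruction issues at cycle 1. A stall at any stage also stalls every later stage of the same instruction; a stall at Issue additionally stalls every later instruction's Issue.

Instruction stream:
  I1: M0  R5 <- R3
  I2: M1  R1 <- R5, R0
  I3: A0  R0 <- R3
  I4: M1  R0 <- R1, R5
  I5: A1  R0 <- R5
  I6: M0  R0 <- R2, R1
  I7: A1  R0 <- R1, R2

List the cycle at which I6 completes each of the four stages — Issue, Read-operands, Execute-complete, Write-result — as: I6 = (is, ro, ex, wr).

I1 -> (1, 2, 7, 8)
I2 -> (2, 9, 14, 15)  // RAW R5: wait I1 write@8
I3 -> (3, 4, 5, 10)  // WAR R0: wait I2 read@9
I4 -> (16, 17, 22, 23)  // struct: M1 busy until I2 writes@15
I5 -> (24, 25, 27, 28)  // WAW R0: wait I4 write@23
I6 -> (29, 30, 35, 36)  // WAW R0: wait I5 write@28
I7 -> (37, 38, 40, 41)  // WAW R0: wait I6 write@36

I6 = (29, 30, 35, 36)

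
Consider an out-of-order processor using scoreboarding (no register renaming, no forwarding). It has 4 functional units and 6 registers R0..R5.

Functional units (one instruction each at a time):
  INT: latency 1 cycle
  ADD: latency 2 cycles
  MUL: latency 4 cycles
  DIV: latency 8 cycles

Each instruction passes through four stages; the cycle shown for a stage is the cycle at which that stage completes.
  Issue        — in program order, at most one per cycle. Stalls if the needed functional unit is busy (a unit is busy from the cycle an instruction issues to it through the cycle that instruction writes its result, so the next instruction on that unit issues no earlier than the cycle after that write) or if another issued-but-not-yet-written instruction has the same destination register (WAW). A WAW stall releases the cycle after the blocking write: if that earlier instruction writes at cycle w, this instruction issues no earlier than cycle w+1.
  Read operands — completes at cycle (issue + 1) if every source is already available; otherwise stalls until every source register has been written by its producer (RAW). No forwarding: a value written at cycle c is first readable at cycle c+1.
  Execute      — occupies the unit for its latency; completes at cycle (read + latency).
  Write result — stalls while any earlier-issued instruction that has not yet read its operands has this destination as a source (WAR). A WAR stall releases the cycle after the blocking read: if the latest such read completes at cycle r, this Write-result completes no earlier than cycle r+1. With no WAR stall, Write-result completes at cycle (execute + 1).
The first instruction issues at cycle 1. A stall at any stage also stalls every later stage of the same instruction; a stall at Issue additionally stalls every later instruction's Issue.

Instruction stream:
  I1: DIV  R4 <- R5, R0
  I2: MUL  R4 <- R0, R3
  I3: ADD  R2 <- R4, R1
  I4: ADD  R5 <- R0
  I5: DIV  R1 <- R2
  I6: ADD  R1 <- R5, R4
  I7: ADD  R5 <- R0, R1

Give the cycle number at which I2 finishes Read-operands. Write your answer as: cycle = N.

[1] I1 issues→DIV
[2] I1 reads
[10] I1 exec-done
[11] I1 writes R4
[12] I2 issues→MUL
[13] I2 reads · I3 issues→ADD
[17] I2 exec-done
[18] I2 writes R4
[19] I3 reads
[21] I3 exec-done
[22] I3 writes R2
[23] I4 issues→ADD
[24] I4 reads · I5 issues→DIV
[25] I5 reads
[26] I4 exec-done
[27] I4 writes R5
[33] I5 exec-done
[34] I5 writes R1
[35] I6 issues→ADD
[36] I6 reads
[38] I6 exec-done
[39] I6 writes R1
[40] I7 issues→ADD
[41] I7 reads
[43] I7 exec-done
[44] I7 writes R5

cycle = 13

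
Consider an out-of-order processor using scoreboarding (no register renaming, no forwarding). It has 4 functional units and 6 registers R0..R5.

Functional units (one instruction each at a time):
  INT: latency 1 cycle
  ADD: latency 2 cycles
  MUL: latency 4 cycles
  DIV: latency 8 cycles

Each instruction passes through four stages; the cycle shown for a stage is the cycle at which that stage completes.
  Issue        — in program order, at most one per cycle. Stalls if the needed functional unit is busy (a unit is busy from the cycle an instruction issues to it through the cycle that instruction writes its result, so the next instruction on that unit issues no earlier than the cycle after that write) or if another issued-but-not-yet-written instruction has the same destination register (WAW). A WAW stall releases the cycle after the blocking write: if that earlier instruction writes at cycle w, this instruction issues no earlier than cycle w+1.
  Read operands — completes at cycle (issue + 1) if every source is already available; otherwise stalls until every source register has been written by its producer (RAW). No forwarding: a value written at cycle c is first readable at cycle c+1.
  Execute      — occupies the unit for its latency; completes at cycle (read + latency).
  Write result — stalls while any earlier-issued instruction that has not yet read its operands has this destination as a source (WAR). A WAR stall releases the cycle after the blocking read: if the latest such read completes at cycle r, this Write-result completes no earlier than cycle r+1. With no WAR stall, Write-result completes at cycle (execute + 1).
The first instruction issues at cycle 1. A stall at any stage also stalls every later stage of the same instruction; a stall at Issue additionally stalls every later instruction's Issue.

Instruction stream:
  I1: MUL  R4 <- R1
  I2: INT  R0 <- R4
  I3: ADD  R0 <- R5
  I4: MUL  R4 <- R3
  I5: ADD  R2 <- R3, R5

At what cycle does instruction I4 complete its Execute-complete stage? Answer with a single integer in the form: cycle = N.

cycle = 17

[I1] 1/2/6/7
[I2] 2/8/9/10  (RAW R4: wait I1 write@7)
[I3] 11/12/14/15  (WAW R0: wait I2 write@10)
[I4] 12/13/17/18
[I5] 16/17/19/20  (struct: ADD busy until I3 writes@15)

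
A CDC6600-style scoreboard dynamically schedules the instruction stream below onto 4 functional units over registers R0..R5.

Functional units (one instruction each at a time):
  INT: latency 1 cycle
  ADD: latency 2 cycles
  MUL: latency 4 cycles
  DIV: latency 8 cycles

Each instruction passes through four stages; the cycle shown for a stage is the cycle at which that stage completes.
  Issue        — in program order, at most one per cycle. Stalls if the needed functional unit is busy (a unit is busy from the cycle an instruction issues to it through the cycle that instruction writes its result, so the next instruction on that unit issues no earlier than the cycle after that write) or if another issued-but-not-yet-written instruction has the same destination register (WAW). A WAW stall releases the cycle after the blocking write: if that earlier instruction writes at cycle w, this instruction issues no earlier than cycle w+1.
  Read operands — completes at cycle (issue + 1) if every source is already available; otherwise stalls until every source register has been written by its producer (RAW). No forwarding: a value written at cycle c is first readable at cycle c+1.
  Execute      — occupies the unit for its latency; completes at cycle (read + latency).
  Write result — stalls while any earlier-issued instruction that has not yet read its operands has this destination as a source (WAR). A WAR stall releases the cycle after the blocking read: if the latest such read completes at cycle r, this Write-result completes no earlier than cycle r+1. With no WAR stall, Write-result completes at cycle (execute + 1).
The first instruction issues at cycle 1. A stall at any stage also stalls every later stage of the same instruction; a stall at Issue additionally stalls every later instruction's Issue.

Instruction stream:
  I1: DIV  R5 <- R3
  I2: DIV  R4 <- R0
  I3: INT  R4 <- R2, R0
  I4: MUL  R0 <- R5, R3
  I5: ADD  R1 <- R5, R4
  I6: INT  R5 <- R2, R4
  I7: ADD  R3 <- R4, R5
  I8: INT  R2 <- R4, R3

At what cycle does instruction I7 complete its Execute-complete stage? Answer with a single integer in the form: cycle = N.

[I1] 1/2/10/11
[I2] 12/13/21/22  (struct: DIV busy until I1 writes@11)
[I3] 23/24/25/26  (WAW R4: wait I2 write@22)
[I4] 24/25/29/30
[I5] 25/27/29/30  (RAW R4: wait I3 write@26)
[I6] 27/28/29/30  (struct: INT busy until I3 writes@26)
[I7] 31/32/34/35  (struct: ADD busy until I5 writes@30)
[I8] 32/36/37/38  (RAW R3: wait I7 write@35)

cycle = 34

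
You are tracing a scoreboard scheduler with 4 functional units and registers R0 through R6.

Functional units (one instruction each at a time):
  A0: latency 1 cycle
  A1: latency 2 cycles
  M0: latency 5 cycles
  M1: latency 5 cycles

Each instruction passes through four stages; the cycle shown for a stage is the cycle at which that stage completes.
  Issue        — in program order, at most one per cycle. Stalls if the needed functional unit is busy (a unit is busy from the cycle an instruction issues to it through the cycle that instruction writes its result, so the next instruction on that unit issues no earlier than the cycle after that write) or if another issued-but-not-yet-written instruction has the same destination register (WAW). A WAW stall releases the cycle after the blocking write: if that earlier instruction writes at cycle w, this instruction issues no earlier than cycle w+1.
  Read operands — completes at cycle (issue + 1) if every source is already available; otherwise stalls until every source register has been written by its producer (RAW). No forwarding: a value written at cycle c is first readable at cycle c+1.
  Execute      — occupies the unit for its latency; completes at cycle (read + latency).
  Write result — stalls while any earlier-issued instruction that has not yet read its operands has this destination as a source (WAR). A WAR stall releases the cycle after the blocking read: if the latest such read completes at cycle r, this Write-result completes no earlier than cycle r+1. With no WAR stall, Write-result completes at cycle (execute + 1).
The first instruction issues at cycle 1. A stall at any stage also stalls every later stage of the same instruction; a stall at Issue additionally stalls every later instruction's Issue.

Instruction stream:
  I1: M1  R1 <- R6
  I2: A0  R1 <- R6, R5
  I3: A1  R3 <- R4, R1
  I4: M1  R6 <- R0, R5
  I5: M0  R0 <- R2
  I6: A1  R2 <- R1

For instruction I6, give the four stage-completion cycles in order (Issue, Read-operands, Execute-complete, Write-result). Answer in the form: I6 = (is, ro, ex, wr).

I1  is:1  ro:2  ex:7  wr:8
I2  is:9  ro:10  ex:11  wr:12  — WAW R1: wait I1 write@8
I3  is:10  ro:13  ex:15  wr:16  — RAW R1: wait I2 write@12
I4  is:11  ro:12  ex:17  wr:18
I5  is:12  ro:13  ex:18  wr:19
I6  is:17  ro:18  ex:20  wr:21  — struct: A1 busy until I3 writes@16

I6 = (17, 18, 20, 21)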